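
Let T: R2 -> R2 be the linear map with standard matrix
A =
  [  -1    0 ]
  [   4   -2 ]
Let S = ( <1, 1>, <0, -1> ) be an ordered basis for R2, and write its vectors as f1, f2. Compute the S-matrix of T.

[[-1, 0], [-3, -2]]

The j-th column of [T]_S is [T(fj)]_S.
T(f1) = A f1 = <-1, 2> = -f1 - 3f2, so column 1 is <-1, -3>.
Repeating for f2 and assembling the columns gives [[-1, 0], [-3, -2]].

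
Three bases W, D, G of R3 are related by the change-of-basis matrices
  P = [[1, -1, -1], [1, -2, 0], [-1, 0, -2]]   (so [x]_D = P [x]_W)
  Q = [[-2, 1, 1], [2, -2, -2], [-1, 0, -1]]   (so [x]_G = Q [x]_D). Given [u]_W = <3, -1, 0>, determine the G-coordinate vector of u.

<-6, 4, -1>

Apply P to get D-coordinates <4, 5, -3>, then Q to get G-coordinates.
The result is [u]_G = <-6, 4, -1>.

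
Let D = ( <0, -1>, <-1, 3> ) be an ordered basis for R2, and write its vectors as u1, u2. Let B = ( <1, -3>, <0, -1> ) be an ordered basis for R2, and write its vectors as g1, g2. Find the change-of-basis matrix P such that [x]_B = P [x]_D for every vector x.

[[0, -1], [1, 0]]

Let M have columns uj and N have columns gj. Then for every x, N [x]_B = x = M [x]_D, so P = N^(-1) M.
Since det N = -1, N^(-1) has integer entries; multiplying gives P = [[0, -1], [1, 0]].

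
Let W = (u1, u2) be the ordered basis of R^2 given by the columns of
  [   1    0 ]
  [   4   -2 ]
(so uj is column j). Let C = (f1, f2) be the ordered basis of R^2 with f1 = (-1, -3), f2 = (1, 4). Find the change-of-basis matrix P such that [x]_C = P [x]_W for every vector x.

Let M have columns uj and N have columns fj. Then for every x, N [x]_C = x = M [x]_W, so P = N^(-1) M.
Since det N = -1, N^(-1) has integer entries; multiplying gives P = [[0, -2], [1, -2]].

[[0, -2], [1, -2]]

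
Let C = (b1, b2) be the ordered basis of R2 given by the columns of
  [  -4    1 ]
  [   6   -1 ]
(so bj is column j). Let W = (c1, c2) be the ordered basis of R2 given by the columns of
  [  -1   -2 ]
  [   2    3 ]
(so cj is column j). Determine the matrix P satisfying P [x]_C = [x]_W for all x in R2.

Take x = bj: its C-coordinates are the j-th standard unit vector, so P e_j — column j of P — equals [bj]_W.
b1 = 0·c1 + 2c2, giving column 1 = (0, 2); repeating for each j gives P = [[0, 1], [2, -1]].

[[0, 1], [2, -1]]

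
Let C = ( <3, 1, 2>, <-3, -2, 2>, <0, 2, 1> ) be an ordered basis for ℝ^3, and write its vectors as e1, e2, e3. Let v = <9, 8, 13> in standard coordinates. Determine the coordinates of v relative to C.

[v]_C is the unique c with M c = v, where M has columns e1, ..., e3.
Gaussian elimination on [M | v] yields c = (4, 1, 3).
Check: 4e1 + e2 + 3e3 = <9, 8, 13>.

<4, 1, 3>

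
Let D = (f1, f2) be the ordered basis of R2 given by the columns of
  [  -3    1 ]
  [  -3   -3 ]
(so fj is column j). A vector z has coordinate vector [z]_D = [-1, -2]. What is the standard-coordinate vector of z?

z = M [z]_D, where M has columns f1, f2.
Carrying out the matrix-vector product, z = [1, 9].

[1, 9]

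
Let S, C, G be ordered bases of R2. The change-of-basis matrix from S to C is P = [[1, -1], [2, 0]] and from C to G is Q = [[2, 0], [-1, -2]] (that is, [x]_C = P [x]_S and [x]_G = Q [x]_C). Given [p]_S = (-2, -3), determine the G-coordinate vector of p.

(2, 7)

First [p]_C = P [p]_S = (1, -4).
Then [p]_G = Q [p]_C = (2, 7).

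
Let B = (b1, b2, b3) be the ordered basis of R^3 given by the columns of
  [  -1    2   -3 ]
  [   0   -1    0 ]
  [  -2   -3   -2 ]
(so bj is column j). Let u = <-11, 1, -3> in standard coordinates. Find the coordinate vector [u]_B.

[u]_B is the unique c with M c = u, where M has columns b1, ..., b3.
Gaussian elimination on [M | u] yields c = (0, -1, 3).
Check: 0·b1 - b2 + 3b3 = <-11, 1, -3>.

<0, -1, 3>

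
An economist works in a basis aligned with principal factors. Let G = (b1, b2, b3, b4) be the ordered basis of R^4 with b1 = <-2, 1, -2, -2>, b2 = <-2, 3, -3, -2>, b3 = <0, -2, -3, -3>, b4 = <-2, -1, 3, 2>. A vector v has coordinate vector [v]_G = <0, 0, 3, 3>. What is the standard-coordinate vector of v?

<-6, -9, 0, -3>

By definition v = 0·b1 + 0·b2 + 3b3 + 3b4.
Summing componentwise gives <-6, -9, 0, -3>.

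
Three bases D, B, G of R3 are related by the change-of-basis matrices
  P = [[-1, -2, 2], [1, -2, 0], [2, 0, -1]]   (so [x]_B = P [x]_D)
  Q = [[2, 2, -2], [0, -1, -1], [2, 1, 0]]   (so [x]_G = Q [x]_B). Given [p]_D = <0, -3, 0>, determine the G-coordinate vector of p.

First [p]_B = P [p]_D = <6, 6, 0>.
Then [p]_G = Q [p]_B = <24, -6, 18>.

<24, -6, 18>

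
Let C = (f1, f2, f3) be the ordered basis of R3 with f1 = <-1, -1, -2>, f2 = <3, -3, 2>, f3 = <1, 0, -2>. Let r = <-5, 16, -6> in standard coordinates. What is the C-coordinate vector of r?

<-4, -4, 3>

Write r = c_1 f1 + ... + c_3 f3 and solve for the c_i.
Solving this 3x3 system gives c = (-4, -4, 3).
Check: -4f1 - 4f2 + 3f3 = <-5, 16, -6>.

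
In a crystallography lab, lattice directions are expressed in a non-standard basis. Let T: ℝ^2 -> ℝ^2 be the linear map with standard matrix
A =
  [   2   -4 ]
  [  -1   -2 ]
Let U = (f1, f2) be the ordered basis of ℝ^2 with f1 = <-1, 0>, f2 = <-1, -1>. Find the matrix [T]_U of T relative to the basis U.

With P the matrix whose columns are f1, f2, [T]_U = P^(-1) A P.
Column by column: T(f1) = A f1 = <-2, 1>; its U-coordinates <3, -1> give column 1.
Continuing for each basis vector yields [T]_U = [[3, 1], [-1, -3]].

[[3, 1], [-1, -3]]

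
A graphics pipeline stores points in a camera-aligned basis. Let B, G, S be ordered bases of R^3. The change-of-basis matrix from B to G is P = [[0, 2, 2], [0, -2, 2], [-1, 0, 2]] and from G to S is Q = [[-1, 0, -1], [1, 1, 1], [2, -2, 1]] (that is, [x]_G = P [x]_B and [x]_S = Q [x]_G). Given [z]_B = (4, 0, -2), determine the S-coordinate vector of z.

Composing the changes, [z]_S = Q P [z]_B.
Q P = [[1, -2, -4], [-1, 0, 6], [-1, 8, 2]]; applying this to (4, 0, -2) gives (12, -16, -8).

(12, -16, -8)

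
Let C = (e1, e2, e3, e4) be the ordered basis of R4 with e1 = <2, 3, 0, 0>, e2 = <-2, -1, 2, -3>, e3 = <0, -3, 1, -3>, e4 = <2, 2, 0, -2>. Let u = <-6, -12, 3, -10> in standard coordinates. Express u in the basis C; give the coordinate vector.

Write u = c_1 e1 + ... + c_4 e4 and solve for the c_i.
Gaussian elimination on [M | u] yields c = (-4, 1, 1, 2).
Check: -4e1 + e2 + e3 + 2e4 = <-6, -12, 3, -10>.

<-4, 1, 1, 2>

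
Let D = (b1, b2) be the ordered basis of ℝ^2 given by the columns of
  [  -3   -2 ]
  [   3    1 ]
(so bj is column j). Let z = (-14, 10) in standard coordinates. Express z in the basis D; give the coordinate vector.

(2, 4)

Write z = c_1 b1 + c_2 b2 and solve for the c_i.
System: -3c_1 - 2c_2 = -14, 3c_1 + c_2 = 10; solving gives c_1 = 2, c_2 = 4.
Check: 2b1 + 4b2 = (-14, 10).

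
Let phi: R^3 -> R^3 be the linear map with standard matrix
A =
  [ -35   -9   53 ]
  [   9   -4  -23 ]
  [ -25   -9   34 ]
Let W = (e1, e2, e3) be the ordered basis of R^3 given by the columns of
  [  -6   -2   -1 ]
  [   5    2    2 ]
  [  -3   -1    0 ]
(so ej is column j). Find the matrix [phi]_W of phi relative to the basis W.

[[-1, 1, -3], [0, -1, 2], [0, -3, -3]]

The j-th column of [phi]_W is [phi(ej)]_W.
phi(e1) = A e1 = (6, -5, 3) = -e1 + 0·e2 + 0·e3, so column 1 is (-1, 0, 0).
Repeating for e2, e3 and assembling the columns gives [[-1, 1, -3], [0, -1, 2], [0, -3, -3]].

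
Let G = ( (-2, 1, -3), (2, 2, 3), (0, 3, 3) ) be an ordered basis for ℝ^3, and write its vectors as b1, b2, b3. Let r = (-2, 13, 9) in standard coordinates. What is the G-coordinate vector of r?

(1, 0, 4)

Write r = c_1 b1 + ... + c_3 b3 and solve for the c_i.
Row-reducing the augmented matrix [M | r] gives c = (1, 0, 4).
Check: b1 + 0·b2 + 4b3 = (-2, 13, 9).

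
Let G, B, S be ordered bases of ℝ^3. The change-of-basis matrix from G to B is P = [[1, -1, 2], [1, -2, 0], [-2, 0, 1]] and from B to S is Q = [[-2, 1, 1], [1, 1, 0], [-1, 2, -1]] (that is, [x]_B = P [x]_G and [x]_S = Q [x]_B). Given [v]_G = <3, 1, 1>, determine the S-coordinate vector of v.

<-12, 5, 3>

Composing the changes, [v]_S = Q P [v]_G.
Q P = [[-3, 0, -3], [2, -3, 2], [3, -3, -3]]; applying this to <3, 1, 1> gives <-12, 5, 3>.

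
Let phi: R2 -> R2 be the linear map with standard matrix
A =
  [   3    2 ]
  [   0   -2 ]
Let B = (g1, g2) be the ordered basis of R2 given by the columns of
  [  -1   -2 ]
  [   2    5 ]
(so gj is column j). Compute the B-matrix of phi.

With P the matrix whose columns are g1, g2, [phi]_B = P^(-1) A P.
Column by column: phi(g1) = A g1 = <1, -4>; its B-coordinates <3, -2> give column 1.
Continuing for each basis vector yields [phi]_B = [[3, 0], [-2, -2]].

[[3, 0], [-2, -2]]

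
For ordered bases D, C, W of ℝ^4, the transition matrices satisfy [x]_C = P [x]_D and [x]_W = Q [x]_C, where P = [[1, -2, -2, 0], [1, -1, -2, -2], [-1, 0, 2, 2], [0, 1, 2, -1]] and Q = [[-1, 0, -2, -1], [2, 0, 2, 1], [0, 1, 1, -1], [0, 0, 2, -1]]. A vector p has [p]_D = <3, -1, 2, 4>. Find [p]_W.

<-18, 19, 2, 19>

Composing the changes, [p]_W = Q P [p]_D.
Q P = [[1, 1, -4, -3], [0, -3, 2, 3], [0, -2, -2, 1], [-2, -1, 2, 5]]; applying this to <3, -1, 2, 4> gives <-18, 19, 2, 19>.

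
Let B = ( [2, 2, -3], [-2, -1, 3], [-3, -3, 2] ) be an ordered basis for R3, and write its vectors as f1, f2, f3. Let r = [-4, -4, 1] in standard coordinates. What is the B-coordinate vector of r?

[1, 0, 2]

Write r = c_1 f1 + ... + c_3 f3 and solve for the c_i.
Row-reducing the augmented matrix [M | r] gives c = (1, 0, 2).
Check: f1 + 0·f2 + 2f3 = [-4, -4, 1].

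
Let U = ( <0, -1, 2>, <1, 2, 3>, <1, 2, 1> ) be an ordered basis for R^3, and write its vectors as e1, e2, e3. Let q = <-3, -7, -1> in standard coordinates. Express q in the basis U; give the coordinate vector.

<1, 0, -3>

We seek scalars with c_1 e1 + ... + c_3 e3 = q; equivalently solve M c = q where the columns of M are e1, ..., e3.
Gaussian elimination on [M | q] yields c = (1, 0, -3).
Check: e1 + 0·e2 - 3e3 = <-3, -7, -1>.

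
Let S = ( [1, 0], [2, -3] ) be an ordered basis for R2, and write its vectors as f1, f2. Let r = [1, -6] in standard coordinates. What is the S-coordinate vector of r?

[-3, 2]

Write r = c_1 f1 + c_2 f2 and solve for the c_i.
System: c_1 + 2c_2 = 1, 0c_1 - 3c_2 = -6; solving gives c_1 = -3, c_2 = 2.
Check: -3f1 + 2f2 = [1, -6].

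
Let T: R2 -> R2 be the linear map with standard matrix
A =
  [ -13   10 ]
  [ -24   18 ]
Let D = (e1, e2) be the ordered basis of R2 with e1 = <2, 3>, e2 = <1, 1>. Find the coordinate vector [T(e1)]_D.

<2, 0>

Column 1 of [T]_D is the D-coordinate vector of T(e1).
In standard coordinates T(e1) = A e1 = <4, 6>.
Converting to D: <4, 6> = 2e1 + 0·e2, so the coordinate vector is <2, 0>.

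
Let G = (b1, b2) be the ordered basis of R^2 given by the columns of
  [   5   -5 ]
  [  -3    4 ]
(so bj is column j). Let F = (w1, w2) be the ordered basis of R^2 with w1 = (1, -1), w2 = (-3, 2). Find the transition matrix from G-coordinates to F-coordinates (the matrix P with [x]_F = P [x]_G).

Column j of P is [bj]_F, since P maps G-coordinates to F-coordinates.
Expressing b1 in F: b1 = -w1 - 2w2, so column 1 of P is (-1, -2).
Doing the same for each bj gives P = [[-1, -2], [-2, 1]].

[[-1, -2], [-2, 1]]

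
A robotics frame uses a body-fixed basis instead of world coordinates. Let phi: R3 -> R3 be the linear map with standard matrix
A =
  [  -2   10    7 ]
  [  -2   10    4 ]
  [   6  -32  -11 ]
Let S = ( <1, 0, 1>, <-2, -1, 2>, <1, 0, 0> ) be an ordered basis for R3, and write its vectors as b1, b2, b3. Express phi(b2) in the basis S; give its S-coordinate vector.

Compute phi(b2) = A b2 = <8, 2, -2> in standard coordinates.
Then write this in S-coordinates: solve for y in y_1 b1 + ... + y_3 b3 = <8, 2, -2>.
This gives y = <2, -2, 2>, which is column 2 of [phi]_S.

<2, -2, 2>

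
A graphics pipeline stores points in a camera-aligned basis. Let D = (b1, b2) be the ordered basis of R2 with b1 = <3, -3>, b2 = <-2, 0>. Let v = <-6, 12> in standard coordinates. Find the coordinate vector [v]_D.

<-4, -3>

[v]_D is the unique c with M c = v, where M has columns b1, b2.
System: 3c_1 - 2c_2 = -6, -3c_1 + 0c_2 = 12; solving gives c_1 = -4, c_2 = -3.
Check: -4b1 - 3b2 = <-6, 12>.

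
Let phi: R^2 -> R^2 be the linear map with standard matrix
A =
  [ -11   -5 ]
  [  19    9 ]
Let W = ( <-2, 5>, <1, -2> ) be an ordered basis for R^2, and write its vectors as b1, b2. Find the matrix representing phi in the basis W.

With P the matrix whose columns are b1, b2, [phi]_W = P^(-1) A P.
Column by column: phi(b1) = A b1 = <-3, 7>; its W-coordinates <1, -1> give column 1.
Continuing for each basis vector yields [phi]_W = [[1, -1], [-1, -3]].

[[1, -1], [-1, -3]]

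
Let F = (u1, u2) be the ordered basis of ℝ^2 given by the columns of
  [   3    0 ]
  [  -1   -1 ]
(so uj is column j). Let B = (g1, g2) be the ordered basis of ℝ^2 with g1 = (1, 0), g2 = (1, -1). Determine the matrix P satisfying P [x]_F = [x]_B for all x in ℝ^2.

Take x = uj: its F-coordinates are the j-th standard unit vector, so P e_j — column j of P — equals [uj]_B.
u1 = 2g1 + g2, giving column 1 = (2, 1); repeating for each j gives P = [[2, -1], [1, 1]].

[[2, -1], [1, 1]]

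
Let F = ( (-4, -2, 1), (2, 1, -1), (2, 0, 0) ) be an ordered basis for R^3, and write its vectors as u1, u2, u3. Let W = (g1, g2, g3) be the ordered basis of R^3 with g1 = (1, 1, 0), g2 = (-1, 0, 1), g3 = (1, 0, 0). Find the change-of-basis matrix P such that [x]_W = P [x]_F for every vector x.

Column j of P is [uj]_W, since P maps F-coordinates to W-coordinates.
Expressing u1 in W: u1 = -2g1 + g2 - g3, so column 1 of P is (-2, 1, -1).
Doing the same for each uj gives P = [[-2, 1, 0], [1, -1, 0], [-1, 0, 2]].

[[-2, 1, 0], [1, -1, 0], [-1, 0, 2]]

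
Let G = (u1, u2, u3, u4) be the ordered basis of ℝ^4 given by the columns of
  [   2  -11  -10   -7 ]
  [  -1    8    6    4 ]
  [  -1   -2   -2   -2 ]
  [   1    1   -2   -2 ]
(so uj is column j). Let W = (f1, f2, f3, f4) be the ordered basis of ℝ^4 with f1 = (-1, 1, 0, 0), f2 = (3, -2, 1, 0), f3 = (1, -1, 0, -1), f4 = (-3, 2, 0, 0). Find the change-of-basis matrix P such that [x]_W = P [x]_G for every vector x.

[[0, 1, 0, 0], [-1, -2, -2, -2], [-1, -1, 2, 2], [-2, 1, 2, 1]]

Let M have columns uj and N have columns fj. Then for every x, N [x]_W = x = M [x]_G, so P = N^(-1) M.
Since det N = -1, N^(-1) has integer entries; multiplying gives P = [[0, 1, 0, 0], [-1, -2, -2, -2], [-1, -1, 2, 2], [-2, 1, 2, 1]].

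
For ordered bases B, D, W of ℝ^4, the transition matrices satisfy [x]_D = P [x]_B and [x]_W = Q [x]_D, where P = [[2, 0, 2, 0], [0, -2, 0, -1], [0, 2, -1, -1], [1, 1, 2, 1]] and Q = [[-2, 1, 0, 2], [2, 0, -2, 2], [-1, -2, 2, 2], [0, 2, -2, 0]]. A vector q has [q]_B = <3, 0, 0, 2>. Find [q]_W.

Composing the changes, [q]_W = Q P [q]_B.
Q P = [[-2, 0, 0, 1], [6, -2, 10, 4], [0, 10, 0, 2], [0, -8, 2, 0]]; applying this to <3, 0, 0, 2> gives <-4, 26, 4, 0>.

<-4, 26, 4, 0>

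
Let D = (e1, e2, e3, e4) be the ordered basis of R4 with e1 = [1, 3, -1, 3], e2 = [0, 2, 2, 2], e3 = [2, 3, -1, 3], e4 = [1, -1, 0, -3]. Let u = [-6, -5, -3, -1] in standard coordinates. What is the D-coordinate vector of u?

[u]_D is the unique c with M c = u, where M has columns e1, ..., e4.
Solving this 4x4 system gives c = (2, -2, -3, -2).
Check: 2e1 - 2e2 - 3e3 - 2e4 = [-6, -5, -3, -1].

[2, -2, -3, -2]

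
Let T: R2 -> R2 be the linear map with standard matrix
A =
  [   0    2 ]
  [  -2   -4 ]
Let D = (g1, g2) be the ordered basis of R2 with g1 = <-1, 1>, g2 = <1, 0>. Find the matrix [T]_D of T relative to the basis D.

[[-2, -2], [0, -2]]

With P the matrix whose columns are g1, g2, [T]_D = P^(-1) A P.
Column by column: T(g1) = A g1 = <2, -2>; its D-coordinates <-2, 0> give column 1.
Continuing for each basis vector yields [T]_D = [[-2, -2], [0, -2]].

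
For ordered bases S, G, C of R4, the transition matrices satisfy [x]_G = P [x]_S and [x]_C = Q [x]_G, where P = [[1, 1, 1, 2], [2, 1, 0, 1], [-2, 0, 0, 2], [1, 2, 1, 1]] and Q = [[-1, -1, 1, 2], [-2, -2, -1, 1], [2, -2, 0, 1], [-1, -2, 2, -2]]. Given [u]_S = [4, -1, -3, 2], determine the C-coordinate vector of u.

Composing the changes, [u]_C = Q P [u]_S.
Q P = [[-3, 2, 1, 1], [-3, -2, -1, -7], [-1, 2, 3, 3], [-11, -7, -3, -2]]; applying this to [4, -1, -3, 2] gives [-15, -21, -9, -32].

[-15, -21, -9, -32]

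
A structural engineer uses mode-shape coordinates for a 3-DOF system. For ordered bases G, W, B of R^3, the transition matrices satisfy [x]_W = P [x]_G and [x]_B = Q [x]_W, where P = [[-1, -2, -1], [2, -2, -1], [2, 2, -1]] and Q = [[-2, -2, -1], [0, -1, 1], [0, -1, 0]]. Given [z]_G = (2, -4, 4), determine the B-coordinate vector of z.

Apply P to get W-coordinates (2, 8, -8), then Q to get B-coordinates.
The result is [z]_B = (-12, -16, -8).

(-12, -16, -8)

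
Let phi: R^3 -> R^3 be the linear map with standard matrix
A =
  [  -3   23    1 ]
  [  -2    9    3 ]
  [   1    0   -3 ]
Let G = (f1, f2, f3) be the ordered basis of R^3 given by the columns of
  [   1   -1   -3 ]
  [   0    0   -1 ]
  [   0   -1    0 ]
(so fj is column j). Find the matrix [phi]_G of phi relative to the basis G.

[[2, 3, -2], [-1, -2, 3], [2, 1, 3]]

Let P have columns f1, ..., f3. Then [phi]_G = P^(-1) A P.
Here det P = -1, so P^(-1) is integer; computing A P first and then P^(-1)(A P) gives [[2, 3, -2], [-1, -2, 3], [2, 1, 3]].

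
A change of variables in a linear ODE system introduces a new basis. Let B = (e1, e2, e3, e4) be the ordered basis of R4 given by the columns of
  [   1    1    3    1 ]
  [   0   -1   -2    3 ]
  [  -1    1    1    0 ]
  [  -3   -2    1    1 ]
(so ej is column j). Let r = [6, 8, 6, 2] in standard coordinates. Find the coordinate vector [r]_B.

[-2, 4, 0, 4]

Write r = c_1 e1 + ... + c_4 e4 and solve for the c_i.
Row-reducing the augmented matrix [M | r] gives c = (-2, 4, 0, 4).
Check: -2e1 + 4e2 + 0·e3 + 4e4 = [6, 8, 6, 2].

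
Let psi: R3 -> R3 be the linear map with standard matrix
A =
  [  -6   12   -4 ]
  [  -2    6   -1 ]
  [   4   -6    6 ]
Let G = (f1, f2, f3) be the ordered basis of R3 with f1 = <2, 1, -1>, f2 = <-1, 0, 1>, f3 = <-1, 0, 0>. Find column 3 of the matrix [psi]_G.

Compute psi(f3) = A f3 = <6, 2, -4> in standard coordinates.
Then write this in G-coordinates: solve for y in y_1 f1 + ... + y_3 f3 = <6, 2, -4>.
This gives y = <2, -2, 0>, which is column 3 of [psi]_G.

<2, -2, 0>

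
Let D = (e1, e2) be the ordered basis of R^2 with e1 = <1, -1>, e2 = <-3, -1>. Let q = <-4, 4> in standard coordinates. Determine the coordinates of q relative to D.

Write q = c_1 e1 + c_2 e2 and solve for the c_i.
System: c_1 - 3c_2 = -4, -c_1 - c_2 = 4; solving gives c_1 = -4, c_2 = 0.
Check: -4e1 + 0·e2 = <-4, 4>.

<-4, 0>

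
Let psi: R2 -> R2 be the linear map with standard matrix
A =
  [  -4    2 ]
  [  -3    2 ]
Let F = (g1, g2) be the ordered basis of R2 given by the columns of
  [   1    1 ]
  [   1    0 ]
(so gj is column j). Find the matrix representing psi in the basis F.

[[-1, -3], [-1, -1]]

Let P have columns g1, g2. Then [psi]_F = P^(-1) A P.
Here det P = -1, so P^(-1) is integer; computing A P first and then P^(-1)(A P) gives [[-1, -3], [-1, -1]].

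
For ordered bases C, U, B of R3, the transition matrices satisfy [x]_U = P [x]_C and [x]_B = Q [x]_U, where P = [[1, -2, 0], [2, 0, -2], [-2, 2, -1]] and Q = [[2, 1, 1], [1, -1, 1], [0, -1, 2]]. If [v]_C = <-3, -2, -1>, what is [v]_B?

<1, 8, 10>

First [v]_U = P [v]_C = <1, -4, 3>.
Then [v]_B = Q [v]_U = <1, 8, 10>.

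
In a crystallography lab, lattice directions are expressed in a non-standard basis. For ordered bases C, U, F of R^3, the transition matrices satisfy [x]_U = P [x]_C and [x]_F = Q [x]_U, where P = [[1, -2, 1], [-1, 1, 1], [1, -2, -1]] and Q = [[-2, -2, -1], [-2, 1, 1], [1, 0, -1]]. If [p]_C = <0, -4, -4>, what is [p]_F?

<-4, -4, -8>

First [p]_U = P [p]_C = <4, -8, 12>.
Then [p]_F = Q [p]_U = <-4, -4, -8>.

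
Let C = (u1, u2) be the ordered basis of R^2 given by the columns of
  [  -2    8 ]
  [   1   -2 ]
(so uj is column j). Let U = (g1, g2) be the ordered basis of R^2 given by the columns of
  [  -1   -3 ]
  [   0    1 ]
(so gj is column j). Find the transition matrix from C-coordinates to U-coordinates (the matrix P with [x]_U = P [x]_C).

[[-1, -2], [1, -2]]

Take x = uj: its C-coordinates are the j-th standard unit vector, so P e_j — column j of P — equals [uj]_U.
u1 = -g1 + g2, giving column 1 = (-1, 1); repeating for each j gives P = [[-1, -2], [1, -2]].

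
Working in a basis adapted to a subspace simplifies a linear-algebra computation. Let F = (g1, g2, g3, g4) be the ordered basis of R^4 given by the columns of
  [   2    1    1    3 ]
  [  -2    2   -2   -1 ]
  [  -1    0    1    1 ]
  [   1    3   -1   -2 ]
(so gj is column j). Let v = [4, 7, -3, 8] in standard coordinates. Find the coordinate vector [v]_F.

Write v = c_1 g1 + ... + c_4 g4 and solve for the c_i.
Gaussian elimination on [M | v] yields c = (1, 2, -3, 1).
Check: g1 + 2g2 - 3g3 + g4 = [4, 7, -3, 8].

[1, 2, -3, 1]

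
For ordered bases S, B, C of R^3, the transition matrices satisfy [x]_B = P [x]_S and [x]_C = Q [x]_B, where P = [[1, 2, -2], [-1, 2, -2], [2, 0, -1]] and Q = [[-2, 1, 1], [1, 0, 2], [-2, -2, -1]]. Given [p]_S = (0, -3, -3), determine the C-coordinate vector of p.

Apply P to get B-coordinates (0, 0, 3), then Q to get C-coordinates.
The result is [p]_C = (3, 6, -3).

(3, 6, -3)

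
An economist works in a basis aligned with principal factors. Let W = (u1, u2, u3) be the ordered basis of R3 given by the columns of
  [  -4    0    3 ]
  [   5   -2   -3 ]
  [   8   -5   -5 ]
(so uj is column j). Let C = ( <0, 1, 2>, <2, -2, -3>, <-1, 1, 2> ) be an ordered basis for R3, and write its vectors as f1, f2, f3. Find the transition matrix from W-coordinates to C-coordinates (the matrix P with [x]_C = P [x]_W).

Let M have columns uj and N have columns fj. Then for every x, N [x]_C = x = M [x]_W, so P = N^(-1) M.
Since det N = -1, N^(-1) has integer entries; multiplying gives P = [[1, -2, 0], [-2, -1, 1], [0, -2, -1]].

[[1, -2, 0], [-2, -1, 1], [0, -2, -1]]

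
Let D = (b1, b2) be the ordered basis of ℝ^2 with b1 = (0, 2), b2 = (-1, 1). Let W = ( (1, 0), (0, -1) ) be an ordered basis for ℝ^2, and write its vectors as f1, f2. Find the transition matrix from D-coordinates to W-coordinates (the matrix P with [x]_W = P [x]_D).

[[0, -1], [-2, -1]]

Column j of P is [bj]_W, since P maps D-coordinates to W-coordinates.
Expressing b1 in W: b1 = 0·f1 - 2f2, so column 1 of P is (0, -2).
Doing the same for each bj gives P = [[0, -1], [-2, -1]].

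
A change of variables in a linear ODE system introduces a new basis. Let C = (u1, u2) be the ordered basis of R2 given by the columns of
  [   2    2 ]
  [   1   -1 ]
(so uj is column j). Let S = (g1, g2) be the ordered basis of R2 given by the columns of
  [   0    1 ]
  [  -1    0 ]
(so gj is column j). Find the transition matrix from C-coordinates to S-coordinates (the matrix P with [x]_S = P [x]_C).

[[-1, 1], [2, 2]]

Column j of P is [uj]_S, since P maps C-coordinates to S-coordinates.
Expressing u1 in S: u1 = -g1 + 2g2, so column 1 of P is <-1, 2>.
Doing the same for each uj gives P = [[-1, 1], [2, 2]].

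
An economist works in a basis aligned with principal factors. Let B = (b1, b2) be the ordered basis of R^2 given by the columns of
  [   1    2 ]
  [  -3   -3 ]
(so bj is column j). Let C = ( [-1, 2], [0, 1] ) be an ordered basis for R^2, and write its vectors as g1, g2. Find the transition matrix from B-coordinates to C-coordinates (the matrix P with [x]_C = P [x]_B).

[[-1, -2], [-1, 1]]

Take x = bj: its B-coordinates are the j-th standard unit vector, so P e_j — column j of P — equals [bj]_C.
b1 = -g1 - g2, giving column 1 = [-1, -1]; repeating for each j gives P = [[-1, -2], [-1, 1]].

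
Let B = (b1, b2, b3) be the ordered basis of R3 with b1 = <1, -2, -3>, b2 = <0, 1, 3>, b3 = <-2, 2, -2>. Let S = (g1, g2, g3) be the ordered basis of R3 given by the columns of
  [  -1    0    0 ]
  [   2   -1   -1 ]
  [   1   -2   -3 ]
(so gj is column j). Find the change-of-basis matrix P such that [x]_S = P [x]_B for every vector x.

[[-1, 0, 2], [-2, 0, 2], [2, -1, 0]]

Take x = bj: its B-coordinates are the j-th standard unit vector, so P e_j — column j of P — equals [bj]_S.
b1 = -g1 - 2g2 + 2g3, giving column 1 = <-1, -2, 2>; repeating for each j gives P = [[-1, 0, 2], [-2, 0, 2], [2, -1, 0]].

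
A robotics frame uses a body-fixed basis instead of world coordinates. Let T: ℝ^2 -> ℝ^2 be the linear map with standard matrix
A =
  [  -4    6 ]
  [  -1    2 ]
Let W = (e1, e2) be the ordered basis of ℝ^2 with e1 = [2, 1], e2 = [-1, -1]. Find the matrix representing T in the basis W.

The j-th column of [T]_W is [T(ej)]_W.
T(e1) = A e1 = [-2, 0] = -2e1 - 2e2, so column 1 is [-2, -2].
Repeating for e2 and assembling the columns gives [[-2, -1], [-2, 0]].

[[-2, -1], [-2, 0]]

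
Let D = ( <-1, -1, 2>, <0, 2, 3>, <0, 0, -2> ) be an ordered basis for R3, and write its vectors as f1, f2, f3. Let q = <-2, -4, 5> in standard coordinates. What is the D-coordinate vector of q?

<2, -1, -2>

[q]_D is the unique c with M c = q, where M has columns f1, ..., f3.
Solving this 3x3 system gives c = (2, -1, -2).
Check: 2f1 - f2 - 2f3 = <-2, -4, 5>.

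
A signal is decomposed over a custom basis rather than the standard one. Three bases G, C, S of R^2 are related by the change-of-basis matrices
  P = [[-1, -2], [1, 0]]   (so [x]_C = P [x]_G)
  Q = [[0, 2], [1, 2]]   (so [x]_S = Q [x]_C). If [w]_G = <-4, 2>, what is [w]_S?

<-8, -8>

First [w]_C = P [w]_G = <0, -4>.
Then [w]_S = Q [w]_C = <-8, -8>.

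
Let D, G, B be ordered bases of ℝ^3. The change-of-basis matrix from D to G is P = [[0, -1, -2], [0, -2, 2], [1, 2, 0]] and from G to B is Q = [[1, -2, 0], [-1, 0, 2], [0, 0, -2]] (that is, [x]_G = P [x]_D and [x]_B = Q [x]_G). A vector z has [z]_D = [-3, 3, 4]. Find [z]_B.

Composing the changes, [z]_B = Q P [z]_D.
Q P = [[0, 3, -6], [2, 5, 2], [-2, -4, 0]]; applying this to [-3, 3, 4] gives [-15, 17, -6].

[-15, 17, -6]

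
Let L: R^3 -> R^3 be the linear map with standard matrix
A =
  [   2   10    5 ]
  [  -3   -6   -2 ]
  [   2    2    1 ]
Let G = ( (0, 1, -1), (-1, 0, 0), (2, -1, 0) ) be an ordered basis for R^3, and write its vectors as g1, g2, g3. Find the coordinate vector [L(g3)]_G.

(-2, 2, -2)

Column 3 of [L]_G is the G-coordinate vector of L(g3).
In standard coordinates L(g3) = A g3 = (-6, 0, 2).
Converting to G: (-6, 0, 2) = -2g1 + 2g2 - 2g3, so the coordinate vector is (-2, 2, -2).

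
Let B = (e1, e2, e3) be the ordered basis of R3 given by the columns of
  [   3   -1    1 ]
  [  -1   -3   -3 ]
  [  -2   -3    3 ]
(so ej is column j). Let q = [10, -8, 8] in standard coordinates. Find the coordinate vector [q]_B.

[2, -1, 3]

We seek scalars with c_1 e1 + ... + c_3 e3 = q; equivalently solve M c = q where the columns of M are e1, ..., e3.
Solving this 3x3 system gives c = (2, -1, 3).
Check: 2e1 - e2 + 3e3 = [10, -8, 8].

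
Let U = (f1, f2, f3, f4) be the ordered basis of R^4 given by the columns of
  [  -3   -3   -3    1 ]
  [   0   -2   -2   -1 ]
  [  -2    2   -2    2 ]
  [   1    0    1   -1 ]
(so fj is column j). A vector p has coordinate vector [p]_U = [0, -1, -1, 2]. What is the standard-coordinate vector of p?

By definition p = 0·f1 - f2 - f3 + 2f4.
Summing componentwise gives [8, 2, 4, -3].

[8, 2, 4, -3]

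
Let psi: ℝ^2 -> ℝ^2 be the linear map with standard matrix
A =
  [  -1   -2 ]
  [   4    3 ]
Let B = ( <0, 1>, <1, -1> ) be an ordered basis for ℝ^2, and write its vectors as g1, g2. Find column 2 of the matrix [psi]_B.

Column 2 of [psi]_B is the B-coordinate vector of psi(g2).
In standard coordinates psi(g2) = A g2 = <1, 1>.
Converting to B: <1, 1> = 2g1 + g2, so the coordinate vector is <2, 1>.

<2, 1>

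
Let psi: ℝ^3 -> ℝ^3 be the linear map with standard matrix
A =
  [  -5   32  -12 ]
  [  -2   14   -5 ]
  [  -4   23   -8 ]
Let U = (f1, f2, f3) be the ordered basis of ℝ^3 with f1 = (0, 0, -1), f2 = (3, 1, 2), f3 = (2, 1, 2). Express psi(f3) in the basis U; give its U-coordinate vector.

(1, -2, 2)

Compute psi(f3) = A f3 = (-2, 0, -1) in standard coordinates.
Then write this in U-coordinates: solve for y in y_1 f1 + ... + y_3 f3 = (-2, 0, -1).
This gives y = (1, -2, 2), which is column 3 of [psi]_U.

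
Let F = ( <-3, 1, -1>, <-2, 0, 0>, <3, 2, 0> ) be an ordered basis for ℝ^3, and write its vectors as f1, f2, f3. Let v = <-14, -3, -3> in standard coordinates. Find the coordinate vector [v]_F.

[v]_F is the unique c with M c = v, where M has columns f1, ..., f3.
Gaussian elimination on [M | v] yields c = (3, -2, -3).
Check: 3f1 - 2f2 - 3f3 = <-14, -3, -3>.

<3, -2, -3>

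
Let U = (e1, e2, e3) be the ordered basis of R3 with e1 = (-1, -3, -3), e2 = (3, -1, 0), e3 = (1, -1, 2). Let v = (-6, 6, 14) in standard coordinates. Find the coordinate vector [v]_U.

(-2, -4, 4)

Write v = c_1 e1 + ... + c_3 e3 and solve for the c_i.
Gaussian elimination on [M | v] yields c = (-2, -4, 4).
Check: -2e1 - 4e2 + 4e3 = (-6, 6, 14).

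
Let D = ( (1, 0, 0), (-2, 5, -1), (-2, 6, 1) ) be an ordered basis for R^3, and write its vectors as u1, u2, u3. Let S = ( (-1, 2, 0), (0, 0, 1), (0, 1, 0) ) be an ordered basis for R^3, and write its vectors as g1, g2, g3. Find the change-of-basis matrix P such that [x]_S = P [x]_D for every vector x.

[[-1, 2, 2], [0, -1, 1], [2, 1, 2]]

Let M have columns uj and N have columns gj. Then for every x, N [x]_S = x = M [x]_D, so P = N^(-1) M.
Since det N = 1, N^(-1) has integer entries; multiplying gives P = [[-1, 2, 2], [0, -1, 1], [2, 1, 2]].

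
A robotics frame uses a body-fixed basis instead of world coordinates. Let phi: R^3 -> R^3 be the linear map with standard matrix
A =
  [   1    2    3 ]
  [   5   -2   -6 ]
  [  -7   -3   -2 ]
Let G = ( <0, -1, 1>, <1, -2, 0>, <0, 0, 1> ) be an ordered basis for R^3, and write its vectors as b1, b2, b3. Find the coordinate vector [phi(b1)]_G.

Compute phi(b1) = A b1 = <1, -4, 1> in standard coordinates.
Then write this in G-coordinates: solve for y in y_1 b1 + ... + y_3 b3 = <1, -4, 1>.
This gives y = <2, 1, -1>, which is column 1 of [phi]_G.

<2, 1, -1>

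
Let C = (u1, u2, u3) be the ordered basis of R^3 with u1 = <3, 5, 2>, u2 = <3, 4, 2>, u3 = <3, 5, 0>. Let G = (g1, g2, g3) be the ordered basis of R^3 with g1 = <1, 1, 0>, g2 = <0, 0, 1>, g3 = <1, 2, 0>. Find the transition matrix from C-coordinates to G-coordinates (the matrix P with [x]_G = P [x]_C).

[[1, 2, 1], [2, 2, 0], [2, 1, 2]]

Column j of P is [uj]_G, since P maps C-coordinates to G-coordinates.
Expressing u1 in G: u1 = g1 + 2g2 + 2g3, so column 1 of P is <1, 2, 2>.
Doing the same for each uj gives P = [[1, 2, 1], [2, 2, 0], [2, 1, 2]].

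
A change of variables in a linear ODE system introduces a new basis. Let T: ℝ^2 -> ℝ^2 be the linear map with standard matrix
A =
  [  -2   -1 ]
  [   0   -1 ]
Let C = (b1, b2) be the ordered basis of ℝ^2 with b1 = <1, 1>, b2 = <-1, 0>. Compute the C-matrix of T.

With P the matrix whose columns are b1, b2, [T]_C = P^(-1) A P.
Column by column: T(b1) = A b1 = <-3, -1>; its C-coordinates <-1, 2> give column 1.
Continuing for each basis vector yields [T]_C = [[-1, 0], [2, -2]].

[[-1, 0], [2, -2]]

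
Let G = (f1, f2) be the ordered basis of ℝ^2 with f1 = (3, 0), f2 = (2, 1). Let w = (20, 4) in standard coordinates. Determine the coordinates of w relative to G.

Write w = c_1 f1 + c_2 f2 and solve for the c_i.
System: 3c_1 + 2c_2 = 20, 0c_1 + c_2 = 4; solving gives c_1 = 4, c_2 = 4.
Check: 4f1 + 4f2 = (20, 4).

(4, 4)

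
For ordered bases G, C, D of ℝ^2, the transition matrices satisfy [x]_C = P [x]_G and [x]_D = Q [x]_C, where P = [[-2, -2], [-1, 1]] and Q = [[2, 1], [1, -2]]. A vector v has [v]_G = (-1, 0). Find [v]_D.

(5, 0)

Apply P to get C-coordinates (2, 1), then Q to get D-coordinates.
The result is [v]_D = (5, 0).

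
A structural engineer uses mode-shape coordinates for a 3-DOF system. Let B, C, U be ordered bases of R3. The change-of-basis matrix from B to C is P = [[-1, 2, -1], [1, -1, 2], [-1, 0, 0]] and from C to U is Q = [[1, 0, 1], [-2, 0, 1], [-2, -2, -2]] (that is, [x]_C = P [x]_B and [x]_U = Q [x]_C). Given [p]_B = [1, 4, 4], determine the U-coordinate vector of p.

First [p]_C = P [p]_B = [3, 5, -1].
Then [p]_U = Q [p]_C = [2, -7, -14].

[2, -7, -14]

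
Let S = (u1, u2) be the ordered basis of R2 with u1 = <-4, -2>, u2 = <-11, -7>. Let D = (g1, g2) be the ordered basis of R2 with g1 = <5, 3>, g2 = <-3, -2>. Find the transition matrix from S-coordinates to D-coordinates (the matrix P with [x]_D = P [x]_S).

Let M have columns uj and N have columns gj. Then for every x, N [x]_D = x = M [x]_S, so P = N^(-1) M.
Since det N = -1, N^(-1) has integer entries; multiplying gives P = [[-2, -1], [-2, 2]].

[[-2, -1], [-2, 2]]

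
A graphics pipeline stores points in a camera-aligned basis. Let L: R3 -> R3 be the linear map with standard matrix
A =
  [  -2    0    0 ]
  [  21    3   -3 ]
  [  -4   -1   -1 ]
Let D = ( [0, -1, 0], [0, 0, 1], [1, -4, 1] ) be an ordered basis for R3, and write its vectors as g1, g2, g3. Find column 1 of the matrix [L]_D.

Column 1 of [L]_D is the D-coordinate vector of L(g1).
In standard coordinates L(g1) = A g1 = [0, -3, 1].
Converting to D: [0, -3, 1] = 3g1 + g2 + 0·g3, so the coordinate vector is [3, 1, 0].

[3, 1, 0]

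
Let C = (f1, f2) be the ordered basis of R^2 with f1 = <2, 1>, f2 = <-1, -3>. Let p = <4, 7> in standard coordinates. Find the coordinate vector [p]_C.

We seek scalars with c_1 f1 + c_2 f2 = p; equivalently solve M c = p where the columns of M are f1, f2.
System: 2c_1 - c_2 = 4, c_1 - 3c_2 = 7; solving gives c_1 = 1, c_2 = -2.
Check: f1 - 2f2 = <4, 7>.

<1, -2>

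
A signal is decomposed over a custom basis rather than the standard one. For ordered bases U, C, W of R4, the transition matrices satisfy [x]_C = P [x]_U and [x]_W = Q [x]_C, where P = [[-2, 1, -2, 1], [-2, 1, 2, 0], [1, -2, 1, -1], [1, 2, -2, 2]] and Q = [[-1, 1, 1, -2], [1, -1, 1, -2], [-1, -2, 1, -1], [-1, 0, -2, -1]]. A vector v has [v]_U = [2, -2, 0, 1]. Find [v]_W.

First [v]_C = P [v]_U = [-5, -6, 5, 0].
Then [v]_W = Q [v]_C = [4, 6, 22, -5].

[4, 6, 22, -5]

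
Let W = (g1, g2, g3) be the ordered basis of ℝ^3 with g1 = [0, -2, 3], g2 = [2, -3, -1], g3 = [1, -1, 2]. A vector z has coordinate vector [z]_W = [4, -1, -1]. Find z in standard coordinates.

[-3, -4, 11]

The coordinates say z = 4g1 - g2 - g3; adding the scaled basis vectors gives [-3, -4, 11].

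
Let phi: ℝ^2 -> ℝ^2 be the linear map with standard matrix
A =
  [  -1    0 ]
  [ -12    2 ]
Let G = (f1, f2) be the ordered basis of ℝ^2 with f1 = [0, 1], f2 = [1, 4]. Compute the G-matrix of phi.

[[2, 0], [0, -1]]

With P the matrix whose columns are f1, f2, [phi]_G = P^(-1) A P.
Column by column: phi(f1) = A f1 = [0, 2]; its G-coordinates [2, 0] give column 1.
Continuing for each basis vector yields [phi]_G = [[2, 0], [0, -1]].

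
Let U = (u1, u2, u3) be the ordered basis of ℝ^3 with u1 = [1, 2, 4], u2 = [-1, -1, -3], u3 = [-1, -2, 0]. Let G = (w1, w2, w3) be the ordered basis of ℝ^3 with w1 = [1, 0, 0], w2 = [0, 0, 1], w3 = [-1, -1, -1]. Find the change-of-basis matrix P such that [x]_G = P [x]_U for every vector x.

Take x = uj: its U-coordinates are the j-th standard unit vector, so P e_j — column j of P — equals [uj]_G.
u1 = -w1 + 2w2 - 2w3, giving column 1 = [-1, 2, -2]; repeating for each j gives P = [[-1, 0, 1], [2, -2, 2], [-2, 1, 2]].

[[-1, 0, 1], [2, -2, 2], [-2, 1, 2]]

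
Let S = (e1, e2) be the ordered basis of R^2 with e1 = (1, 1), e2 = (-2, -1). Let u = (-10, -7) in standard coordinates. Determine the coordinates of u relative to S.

We seek scalars with c_1 e1 + c_2 e2 = u; equivalently solve M c = u where the columns of M are e1, e2.
System: c_1 - 2c_2 = -10, c_1 - c_2 = -7; solving gives c_1 = -4, c_2 = 3.
Check: -4e1 + 3e2 = (-10, -7).

(-4, 3)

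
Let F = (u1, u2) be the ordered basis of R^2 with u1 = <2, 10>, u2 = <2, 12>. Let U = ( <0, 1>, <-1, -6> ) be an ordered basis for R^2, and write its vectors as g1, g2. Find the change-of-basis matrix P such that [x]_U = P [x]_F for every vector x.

[[-2, 0], [-2, -2]]

Take x = uj: its F-coordinates are the j-th standard unit vector, so P e_j — column j of P — equals [uj]_U.
u1 = -2g1 - 2g2, giving column 1 = <-2, -2>; repeating for each j gives P = [[-2, 0], [-2, -2]].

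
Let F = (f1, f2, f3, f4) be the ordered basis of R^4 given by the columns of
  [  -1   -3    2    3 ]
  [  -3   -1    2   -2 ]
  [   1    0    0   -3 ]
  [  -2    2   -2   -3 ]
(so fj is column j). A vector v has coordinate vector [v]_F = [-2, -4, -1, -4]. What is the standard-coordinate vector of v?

[0, 16, 10, 10]

The coordinates say v = -2f1 - 4f2 - f3 - 4f4; adding the scaled basis vectors gives [0, 16, 10, 10].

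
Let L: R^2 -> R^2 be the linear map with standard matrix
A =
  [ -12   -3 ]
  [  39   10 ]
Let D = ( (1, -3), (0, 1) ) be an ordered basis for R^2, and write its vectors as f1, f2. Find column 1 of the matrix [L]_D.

Column 1 of [L]_D is the D-coordinate vector of L(f1).
In standard coordinates L(f1) = A f1 = (-3, 9).
Converting to D: (-3, 9) = -3f1 + 0·f2, so the coordinate vector is (-3, 0).

(-3, 0)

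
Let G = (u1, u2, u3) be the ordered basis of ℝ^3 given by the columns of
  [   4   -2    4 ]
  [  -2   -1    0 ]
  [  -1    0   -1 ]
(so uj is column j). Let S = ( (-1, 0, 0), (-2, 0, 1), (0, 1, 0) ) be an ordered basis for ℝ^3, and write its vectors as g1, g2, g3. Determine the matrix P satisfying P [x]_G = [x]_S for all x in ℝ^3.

[[-2, 2, -2], [-1, 0, -1], [-2, -1, 0]]

Column j of P is [uj]_S, since P maps G-coordinates to S-coordinates.
Expressing u1 in S: u1 = -2g1 - g2 - 2g3, so column 1 of P is (-2, -1, -2).
Doing the same for each uj gives P = [[-2, 2, -2], [-1, 0, -1], [-2, -1, 0]].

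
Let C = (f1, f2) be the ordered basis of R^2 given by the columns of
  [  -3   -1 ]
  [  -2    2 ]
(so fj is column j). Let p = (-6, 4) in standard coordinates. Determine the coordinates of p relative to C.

Write p = c_1 f1 + c_2 f2 and solve for the c_i.
System: -3c_1 - c_2 = -6, -2c_1 + 2c_2 = 4; solving gives c_1 = 1, c_2 = 3.
Check: f1 + 3f2 = (-6, 4).

(1, 3)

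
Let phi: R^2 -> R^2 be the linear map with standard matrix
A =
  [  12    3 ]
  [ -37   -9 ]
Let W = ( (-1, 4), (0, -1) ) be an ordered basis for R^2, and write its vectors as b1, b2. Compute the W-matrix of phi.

The j-th column of [phi]_W is [phi(bj)]_W.
phi(b1) = A b1 = (0, 1) = 0·b1 - b2, so column 1 is (0, -1).
Repeating for b2 and assembling the columns gives [[0, 3], [-1, 3]].

[[0, 3], [-1, 3]]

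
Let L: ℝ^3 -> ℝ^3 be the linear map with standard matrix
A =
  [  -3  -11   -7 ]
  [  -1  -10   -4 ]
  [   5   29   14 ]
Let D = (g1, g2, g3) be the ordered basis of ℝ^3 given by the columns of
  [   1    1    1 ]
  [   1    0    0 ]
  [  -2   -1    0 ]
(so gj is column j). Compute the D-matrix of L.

[[-3, 3, -1], [0, 3, -3], [3, -2, 1]]

With P the matrix whose columns are g1, ..., g3, [L]_D = P^(-1) A P.
Column by column: L(g1) = A g1 = [0, -3, 6]; its D-coordinates [-3, 0, 3] give column 1.
Continuing for each basis vector yields [L]_D = [[-3, 3, -1], [0, 3, -3], [3, -2, 1]].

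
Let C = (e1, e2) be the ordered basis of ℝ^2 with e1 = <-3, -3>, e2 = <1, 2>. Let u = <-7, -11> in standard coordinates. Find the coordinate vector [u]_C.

<1, -4>

Write u = c_1 e1 + c_2 e2 and solve for the c_i.
System: -3c_1 + c_2 = -7, -3c_1 + 2c_2 = -11; solving gives c_1 = 1, c_2 = -4.
Check: e1 - 4e2 = <-7, -11>.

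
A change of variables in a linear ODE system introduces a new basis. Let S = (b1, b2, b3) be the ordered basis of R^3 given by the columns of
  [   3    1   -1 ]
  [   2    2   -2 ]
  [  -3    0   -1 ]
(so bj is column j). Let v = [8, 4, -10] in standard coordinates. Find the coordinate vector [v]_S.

We seek scalars with c_1 b1 + ... + c_3 b3 = v; equivalently solve M c = v where the columns of M are b1, ..., b3.
Solving this 3x3 system gives c = (3, 0, 1).
Check: 3b1 + 0·b2 + b3 = [8, 4, -10].

[3, 0, 1]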